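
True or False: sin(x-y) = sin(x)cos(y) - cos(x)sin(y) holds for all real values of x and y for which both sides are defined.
True.

Claim: sin(x-y) = sin(x)cos(y) - cos(x)sin(y).
Reasoning: Replace y by -y in sin(x+y) = sin(x)cos(y) + cos(x)sin(y) and use cos(-y) = cos(y), sin(-y) = -sin(y): sin(x-y) = sin(x)cos(y) - cos(x)sin(y).
So the two sides agree for all real values of x and y for which both sides are defined.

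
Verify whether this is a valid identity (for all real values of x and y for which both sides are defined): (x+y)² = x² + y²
Claim: (x+y)² = x² + y².
Test a specific point where both sides are defined: x = -3, y = -1.
LHS = (x+y)² ≈ 16.0000
RHS = x² + y² ≈ 10.0000
Since 16.0000 ≠ 10.0000, the equation fails at this point, so it cannot hold for all real values of x and y for which both sides are defined.
The correct expansion is (x+y)² = x² + 2xy + y²; the cross term 2xy is missing.

Conclusion: No, this is NOT an identity.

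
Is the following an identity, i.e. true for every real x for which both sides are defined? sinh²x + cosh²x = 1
Claim: sinh²x + cosh²x = 1.
Test a specific point where both sides are defined: x = 3/2.
LHS = sinh²x + cosh²x ≈ 10.0677
RHS = 1 ≈ 1.0000
Since 10.0677 ≠ 1.0000, the equation fails at this point, so it cannot hold for every real x for which both sides are defined.
The correct hyperbolic identity is cosh²x - sinh²x = 1 (a difference); the sum sinh²x + cosh²x equals cosh(2x).

Conclusion: No, this is NOT an identity.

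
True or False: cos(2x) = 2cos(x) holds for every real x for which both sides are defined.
Claim: cos(2x) = 2cos(x).
Test a specific point where both sides are defined: x = π.
LHS = cos(2x) ≈ 1.0000
RHS = 2cos(x) ≈ -2.0000
Since 1.0000 ≠ -2.0000, the equation fails at this point, so it cannot hold for every real x for which both sides are defined.
The correct double-angle formula is cos(2x) = cos²x - sin²x.

Conclusion: False.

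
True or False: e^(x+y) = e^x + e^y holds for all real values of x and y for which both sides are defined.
Claim: e^(x+y) = e^x + e^y.
Test a specific point where both sides are defined: x = 1, y = -1.
LHS = e^(x+y) ≈ 1.0000
RHS = e^x + e^y ≈ 3.0862
Since 1.0000 ≠ 3.0862, the equation fails at this point, so it cannot hold for all real values of x and y for which both sides are defined.
The correct rule is e^(x+y) = e^x · e^y (a product, not a sum).

Conclusion: False.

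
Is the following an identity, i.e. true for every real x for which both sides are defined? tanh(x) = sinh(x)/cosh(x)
Yes, this is an identity.

Claim: tanh(x) = sinh(x)/cosh(x).
Reasoning: tanh(x) is defined as sinh(x)/cosh(x) = (e^x - e^-x)/(e^x + e^-x); cosh(x) ≥ 1 is never zero, so this holds for every real x.
So the two sides agree for every real x for which both sides are defined.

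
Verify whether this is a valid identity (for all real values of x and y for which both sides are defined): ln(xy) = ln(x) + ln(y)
Yes, this is an identity.

Claim: ln(xy) = ln(x) + ln(y).
Reasoning: Both sides are simultaneously defined only when x, y > 0. Write x = e^p, y = e^q (p = ln x, q = ln y). Then xy = e^p · e^q = e^(p+q), so ln(xy) = p + q = ln(x) + ln(y).
So the two sides agree for all real values of x and y for which both sides are defined.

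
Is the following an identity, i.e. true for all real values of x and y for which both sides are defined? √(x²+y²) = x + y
Claim: √(x²+y²) = x + y.
Test a specific point where both sides are defined: x = 4, y = 1.
LHS = √(x²+y²) ≈ 4.1231
RHS = x + y ≈ 5.0000
Since 4.1231 ≠ 5.0000, the equation fails at this point, so it cannot hold for all real values of x and y for which both sides are defined.
(x+y)² = x² + 2xy + y², not x² + y², so the square root does not split this way.

Conclusion: No, this is NOT an identity.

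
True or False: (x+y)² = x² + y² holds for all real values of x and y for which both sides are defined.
Claim: (x+y)² = x² + y².
Test a specific point where both sides are defined: x = -3, y = 1.
LHS = (x+y)² ≈ 4.0000
RHS = x² + y² ≈ 10.0000
Since 4.0000 ≠ 10.0000, the equation fails at this point, so it cannot hold for all real values of x and y for which both sides are defined.
The correct expansion is (x+y)² = x² + 2xy + y²; the cross term 2xy is missing.

Conclusion: False.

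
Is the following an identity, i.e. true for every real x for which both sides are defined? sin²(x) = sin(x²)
No, this is NOT an identity.

Claim: sin²(x) = sin(x²).
Test a specific point where both sides are defined: x = π/3.
LHS = sin²(x) ≈ 0.7500
RHS = sin(x²) ≈ 0.8897
Since 0.7500 ≠ 0.8897, the equation fails at this point, so it cannot hold for every real x for which both sides are defined.
sin²(x) means (sin x)², squaring the output; sin(x²) squares the input. These are different functions.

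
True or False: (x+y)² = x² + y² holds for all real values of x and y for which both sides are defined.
False.

Claim: (x+y)² = x² + y².
Test a specific point where both sides are defined: x = 5, y = 1.
LHS = (x+y)² ≈ 36.0000
RHS = x² + y² ≈ 26.0000
Since 36.0000 ≠ 26.0000, the equation fails at this point, so it cannot hold for all real values of x and y for which both sides are defined.
The correct expansion is (x+y)² = x² + 2xy + y²; the cross term 2xy is missing.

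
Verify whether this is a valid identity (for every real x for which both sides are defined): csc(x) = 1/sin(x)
Claim: csc(x) = 1/sin(x).
Reasoning: csc(x) is by definition the reciprocal of sin(x), wherever sin(x) ≠ 0.
So the two sides agree for every real x for which both sides are defined.

Conclusion: Yes, this is an identity.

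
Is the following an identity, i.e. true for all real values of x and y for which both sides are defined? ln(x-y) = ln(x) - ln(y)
Claim: ln(x-y) = ln(x) - ln(y).
Test a specific point where both sides are defined: x = 5, y = 2.
LHS = ln(x-y) ≈ 1.0986
RHS = ln(x) - ln(y) ≈ 0.9163
Since 1.0986 ≠ 0.9163, the equation fails at this point, so it cannot hold for all real values of x and y for which both sides are defined.
ln(x) - ln(y) = ln(x/y), not ln(x-y).

Conclusion: No, this is NOT an identity.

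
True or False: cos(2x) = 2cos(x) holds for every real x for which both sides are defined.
False.

Claim: cos(2x) = 2cos(x).
Test a specific point where both sides are defined: x = π/2.
LHS = cos(2x) ≈ -1.0000
RHS = 2cos(x) ≈ 0.0000
Since -1.0000 ≠ 0.0000, the equation fails at this point, so it cannot hold for every real x for which both sides are defined.
The correct double-angle formula is cos(2x) = cos²x - sin²x.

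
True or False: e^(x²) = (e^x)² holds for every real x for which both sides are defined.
Claim: e^(x²) = (e^x)².
Test a specific point where both sides are defined: x = 1.
LHS = e^(x²) ≈ 2.7183
RHS = (e^x)² ≈ 7.3891
Since 2.7183 ≠ 7.3891, the equation fails at this point, so it cannot hold for every real x for which both sides are defined.
(e^x)² = e^(2x), and 2x ≠ x² in general.

Conclusion: False.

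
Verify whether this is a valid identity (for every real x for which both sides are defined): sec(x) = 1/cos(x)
Yes, this is an identity.

Claim: sec(x) = 1/cos(x).
Reasoning: sec(x) is by definition the reciprocal of cos(x), wherever cos(x) ≠ 0.
So the two sides agree for every real x for which both sides are defined.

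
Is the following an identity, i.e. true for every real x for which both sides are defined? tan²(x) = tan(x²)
Claim: tan²(x) = tan(x²).
Test a specific point where both sides are defined: x = -π/3.
LHS = tan²(x) ≈ 3.0000
RHS = tan(x²) ≈ 1.9485
Since 3.0000 ≠ 1.9485, the equation fails at this point, so it cannot hold for every real x for which both sides are defined.
tan²(x) means (tan x)², squaring the output; tan(x²) squares the input. These are different functions.

Conclusion: No, this is NOT an identity.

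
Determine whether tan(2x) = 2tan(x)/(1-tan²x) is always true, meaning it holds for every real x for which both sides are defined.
Claim: tan(2x) = 2tan(x)/(1-tan²x).
Reasoning: tan(2x) = sin(2x)/cos(2x) = 2sin(x)cos(x) / (cos²x - sin²x). Divide numerator and denominator by cos²x: 2tan(x) / (1 - tan²x).
So the two sides agree for every real x for which both sides are defined.

Conclusion: Yes, this is an identity.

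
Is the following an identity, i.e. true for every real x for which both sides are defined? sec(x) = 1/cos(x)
Yes, this is an identity.

Claim: sec(x) = 1/cos(x).
Reasoning: sec(x) is by definition the reciprocal of cos(x), wherever cos(x) ≠ 0.
So the two sides agree for every real x for which both sides are defined.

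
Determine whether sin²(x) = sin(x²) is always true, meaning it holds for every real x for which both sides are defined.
No, this is NOT an identity.

Claim: sin²(x) = sin(x²).
Test a specific point where both sides are defined: x = 3π/4.
LHS = sin²(x) ≈ 0.5000
RHS = sin(x²) ≈ -0.6680
Since 0.5000 ≠ -0.6680, the equation fails at this point, so it cannot hold for every real x for which both sides are defined.
sin²(x) means (sin x)², squaring the output; sin(x²) squares the input. These are different functions.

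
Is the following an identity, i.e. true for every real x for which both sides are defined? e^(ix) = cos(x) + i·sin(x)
Yes, this is an identity.

Claim: e^(ix) = cos(x) + i·sin(x).
Reasoning: Euler's formula. Expand e^(ix) = Σ (ix)^k / k!. Since i² = -1, the even-k terms are Σ (-1)^m x^(2m)/(2m)! = cos(x) and the odd-k terms are i · Σ (-1)^m x^(2m+1)/(2m+1)! = i·sin(x).
So the two sides agree for every real x for which both sides are defined.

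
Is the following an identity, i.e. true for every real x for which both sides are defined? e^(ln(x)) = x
Claim: e^(ln(x)) = x.
Reasoning: For x > 0, ln(x) is by definition the exponent p such that e^p = x. Raising e to that exponent therefore returns x: e^(ln x) = x.
So the two sides agree for every real x for which both sides are defined.

Conclusion: Yes, this is an identity.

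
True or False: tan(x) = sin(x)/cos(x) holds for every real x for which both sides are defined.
True.

Claim: tan(x) = sin(x)/cos(x).
Reasoning: For an angle x whose terminal point on the unit circle is (cos x, sin x), tan(x) is defined as the ratio (second coordinate)/(first coordinate) = sin(x)/cos(x), wherever cos(x) ≠ 0.
So the two sides agree for every real x for which both sides are defined.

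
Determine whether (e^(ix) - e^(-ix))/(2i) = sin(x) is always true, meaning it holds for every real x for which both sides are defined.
Yes, this is an identity.

Claim: (e^(ix) - e^(-ix))/(2i) = sin(x).
Reasoning: By Euler's formula e^(ix) = cos(x) + i·sin(x) and e^(-ix) = cos(x) - i·sin(x). Subtracting cancels the cosine terms: e^(ix) - e^(-ix) = 2i·sin(x); divide by 2i.
So the two sides agree for every real x for which both sides are defined.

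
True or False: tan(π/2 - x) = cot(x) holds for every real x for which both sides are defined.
True.

Claim: tan(π/2 - x) = cot(x).
Reasoning: tan(π/2 - x) = sin(π/2 - x)/cos(π/2 - x) = cos(x)/sin(x) = cot(x), using the cofunction identities sin(π/2 - x) = cos(x) and cos(π/2 - x) = sin(x).
So the two sides agree for every real x for which both sides are defined.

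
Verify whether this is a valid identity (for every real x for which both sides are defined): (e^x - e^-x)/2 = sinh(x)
Yes, this is an identity.

Claim: (e^x - e^-x)/2 = sinh(x).
Reasoning: This is exactly the definition of the hyperbolic sine: sinh(x) := (e^x - e^-x)/2.
So the two sides agree for every real x for which both sides are defined.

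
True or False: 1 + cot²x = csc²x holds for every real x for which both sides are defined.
Claim: 1 + cot²x = csc²x.
Reasoning: Start from sin²x + cos²x = 1 and divide every term by sin²x (allowed wherever cot x and csc x are defined): 1 + cot²x = 1/sin²x = csc²x.
So the two sides agree for every real x for which both sides are defined.

Conclusion: True.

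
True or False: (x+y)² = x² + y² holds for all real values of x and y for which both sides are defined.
Claim: (x+y)² = x² + y².
Test a specific point where both sides are defined: x = -1, y = 4.
LHS = (x+y)² ≈ 9.0000
RHS = x² + y² ≈ 17.0000
Since 9.0000 ≠ 17.0000, the equation fails at this point, so it cannot hold for all real values of x and y for which both sides are defined.
The correct expansion is (x+y)² = x² + 2xy + y²; the cross term 2xy is missing.

Conclusion: False.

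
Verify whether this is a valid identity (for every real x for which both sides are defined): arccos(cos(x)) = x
Claim: arccos(cos(x)) = x.
Test a specific point where both sides are defined: x = -π/2.
LHS = arccos(cos(x)) ≈ 1.5708
RHS = x ≈ -1.5708
Since 1.5708 ≠ -1.5708, the equation fails at this point, so it cannot hold for every real x for which both sides are defined.
arccos only returns values in [0, π], so arccos(cos(x)) = x holds only for x in that interval, not for all real x.

Conclusion: No, this is NOT an identity.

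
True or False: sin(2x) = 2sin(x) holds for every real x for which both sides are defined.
False.

Claim: sin(2x) = 2sin(x).
Test a specific point where both sides are defined: x = π/2.
LHS = sin(2x) ≈ 0.0000
RHS = 2sin(x) ≈ 2.0000
Since 0.0000 ≠ 2.0000, the equation fails at this point, so it cannot hold for every real x for which both sides are defined.
The correct double-angle formula is sin(2x) = 2sin(x)cos(x).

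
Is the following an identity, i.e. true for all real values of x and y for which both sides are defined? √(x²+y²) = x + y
No, this is NOT an identity.

Claim: √(x²+y²) = x + y.
Test a specific point where both sides are defined: x = -1, y = 2.
LHS = √(x²+y²) ≈ 2.2361
RHS = x + y ≈ 1.0000
Since 2.2361 ≠ 1.0000, the equation fails at this point, so it cannot hold for all real values of x and y for which both sides are defined.
(x+y)² = x² + 2xy + y², not x² + y², so the square root does not split this way.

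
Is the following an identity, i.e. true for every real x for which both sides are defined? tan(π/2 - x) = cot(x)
Yes, this is an identity.

Claim: tan(π/2 - x) = cot(x).
Reasoning: tan(π/2 - x) = sin(π/2 - x)/cos(π/2 - x) = cos(x)/sin(x) = cot(x), using the cofunction identities sin(π/2 - x) = cos(x) and cos(π/2 - x) = sin(x).
So the two sides agree for every real x for which both sides are defined.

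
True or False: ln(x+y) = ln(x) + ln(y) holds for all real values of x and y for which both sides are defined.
False.

Claim: ln(x+y) = ln(x) + ln(y).
Test a specific point where both sides are defined: x = 1/2, y = 2.
LHS = ln(x+y) ≈ 0.9163
RHS = ln(x) + ln(y) ≈ 0.0000
Since 0.9163 ≠ 0.0000, the equation fails at this point, so it cannot hold for all real values of x and y for which both sides are defined.
ln(x) + ln(y) = ln(xy), not ln(x+y).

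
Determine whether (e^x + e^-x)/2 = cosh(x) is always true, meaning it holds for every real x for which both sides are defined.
Yes, this is an identity.

Claim: (e^x + e^-x)/2 = cosh(x).
Reasoning: This is exactly the definition of the hyperbolic cosine: cosh(x) := (e^x + e^-x)/2.
So the two sides agree for every real x for which both sides are defined.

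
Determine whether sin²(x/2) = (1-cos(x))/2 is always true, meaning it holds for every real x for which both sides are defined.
Claim: sin²(x/2) = (1-cos(x))/2.
Reasoning: Use cos(2θ) = 1 - 2sin²θ with θ = x/2: cos(x) = 1 - 2sin²(x/2). Solving for sin²(x/2) gives (1 - cos(x))/2.
So the two sides agree for every real x for which both sides are defined.

Conclusion: Yes, this is an identity.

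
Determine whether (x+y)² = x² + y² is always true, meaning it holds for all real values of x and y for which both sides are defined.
Claim: (x+y)² = x² + y².
Test a specific point where both sides are defined: x = -1, y = 2.
LHS = (x+y)² ≈ 1.0000
RHS = x² + y² ≈ 5.0000
Since 1.0000 ≠ 5.0000, the equation fails at this point, so it cannot hold for all real values of x and y for which both sides are defined.
The correct expansion is (x+y)² = x² + 2xy + y²; the cross term 2xy is missing.

Conclusion: No, this is NOT an identity.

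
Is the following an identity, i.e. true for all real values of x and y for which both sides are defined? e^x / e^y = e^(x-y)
Yes, this is an identity.

Claim: e^x / e^y = e^(x-y).
Reasoning: 1/e^y = e^(-y), so e^x / e^y = e^x · e^(-y) = e^(x + (-y)) = e^(x-y) by the product rule for exponents.
So the two sides agree for all real values of x and y for which both sides are defined.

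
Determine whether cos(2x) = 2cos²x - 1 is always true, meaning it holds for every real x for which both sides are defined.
Yes, this is an identity.

Claim: cos(2x) = 2cos²x - 1.
Reasoning: cos(2x) = cos²x - sin²x. Replace sin²x by 1 - cos²x: cos²x - (1 - cos²x) = 2cos²x - 1.
So the two sides agree for every real x for which both sides are defined.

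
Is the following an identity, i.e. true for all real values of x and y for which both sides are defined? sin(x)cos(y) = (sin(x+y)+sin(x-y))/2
Claim: sin(x)cos(y) = (sin(x+y)+sin(x-y))/2.
Reasoning: sin(x+y) = sin(x)cos(y) + cos(x)sin(y) and sin(x-y) = sin(x)cos(y) - cos(x)sin(y). Adding, sin(x+y) + sin(x-y) = 2sin(x)cos(y); divide by 2.
So the two sides agree for all real values of x and y for which both sides are defined.

Conclusion: Yes, this is an identity.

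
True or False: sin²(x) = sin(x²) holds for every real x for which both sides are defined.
Claim: sin²(x) = sin(x²).
Test a specific point where both sides are defined: x = π/6.
LHS = sin²(x) ≈ 0.2500
RHS = sin(x²) ≈ 0.2707
Since 0.2500 ≠ 0.2707, the equation fails at this point, so it cannot hold for every real x for which both sides are defined.
sin²(x) means (sin x)², squaring the output; sin(x²) squares the input. These are different functions.

Conclusion: False.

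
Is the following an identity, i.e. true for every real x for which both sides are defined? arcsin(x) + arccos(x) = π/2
Yes, this is an identity.

Claim: arcsin(x) + arccos(x) = π/2.
Reasoning: Both sides are defined for -1 ≤ x ≤ 1. Let θ = arcsin(x), so sin θ = x and θ ∈ [-π/2, π/2]. Then cos(π/2 - θ) = sin θ = x and π/2 - θ ∈ [0, π], which is exactly the range of arccos, so arccos(x) = π/2 - θ. Adding: arcsin(x) + arccos(x) = θ + (π/2 - θ) = π/2.
So the two sides agree for every real x for which both sides are defined.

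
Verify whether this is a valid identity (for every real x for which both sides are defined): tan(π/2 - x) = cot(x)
Yes, this is an identity.

Claim: tan(π/2 - x) = cot(x).
Reasoning: tan(π/2 - x) = sin(π/2 - x)/cos(π/2 - x) = cos(x)/sin(x) = cot(x), using the cofunction identities sin(π/2 - x) = cos(x) and cos(π/2 - x) = sin(x).
So the two sides agree for every real x for which both sides are defined.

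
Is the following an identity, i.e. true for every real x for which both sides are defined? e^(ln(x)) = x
Claim: e^(ln(x)) = x.
Reasoning: For x > 0, ln(x) is by definition the exponent p such that e^p = x. Raising e to that exponent therefore returns x: e^(ln x) = x.
So the two sides agree for every real x for which both sides are defined.

Conclusion: Yes, this is an identity.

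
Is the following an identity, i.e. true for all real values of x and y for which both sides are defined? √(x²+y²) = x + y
Claim: √(x²+y²) = x + y.
Test a specific point where both sides are defined: x = -3, y = -3.
LHS = √(x²+y²) ≈ 4.2426
RHS = x + y ≈ -6.0000
Since 4.2426 ≠ -6.0000, the equation fails at this point, so it cannot hold for all real values of x and y for which both sides are defined.
(x+y)² = x² + 2xy + y², not x² + y², so the square root does not split this way.

Conclusion: No, this is NOT an identity.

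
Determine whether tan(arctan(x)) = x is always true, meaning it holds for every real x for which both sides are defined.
Yes, this is an identity.

Claim: tan(arctan(x)) = x.
Reasoning: For every real x, arctan(x) is by definition the angle in (-π/2, π/2) whose tangent equals x. Taking the tangent of that angle returns x.
So the two sides agree for every real x for which both sides are defined.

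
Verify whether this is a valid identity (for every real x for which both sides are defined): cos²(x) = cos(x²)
Claim: cos²(x) = cos(x²).
Test a specific point where both sides are defined: x = 3π/4.
LHS = cos²(x) ≈ 0.5000
RHS = cos(x²) ≈ 0.7442
Since 0.5000 ≠ 0.7442, the equation fails at this point, so it cannot hold for every real x for which both sides are defined.
cos²(x) means (cos x)², squaring the output; cos(x²) squares the input. These are different functions.

Conclusion: No, this is NOT an identity.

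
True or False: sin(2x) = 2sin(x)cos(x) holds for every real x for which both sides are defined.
Claim: sin(2x) = 2sin(x)cos(x).
Reasoning: Put y = x in the addition formula sin(x+y) = sin(x)cos(y) + cos(x)sin(y): sin(2x) = sin(x)cos(x) + cos(x)sin(x) = 2sin(x)cos(x).
So the two sides agree for every real x for which both sides are defined.

Conclusion: True.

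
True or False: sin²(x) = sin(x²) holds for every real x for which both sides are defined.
Claim: sin²(x) = sin(x²).
Test a specific point where both sides are defined: x = π/6.
LHS = sin²(x) ≈ 0.2500
RHS = sin(x²) ≈ 0.2707
Since 0.2500 ≠ 0.2707, the equation fails at this point, so it cannot hold for every real x for which both sides are defined.
sin²(x) means (sin x)², squaring the output; sin(x²) squares the input. These are different functions.

Conclusion: False.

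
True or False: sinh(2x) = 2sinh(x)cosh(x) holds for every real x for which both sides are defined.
True.

Claim: sinh(2x) = 2sinh(x)cosh(x).
Reasoning: 2sinh(x)cosh(x) = 2 · (e^x - e^-x)/2 · (e^x + e^-x)/2 = (e^(2x) - e^(-2x))/2 = sinh(2x).
So the two sides agree for every real x for which both sides are defined.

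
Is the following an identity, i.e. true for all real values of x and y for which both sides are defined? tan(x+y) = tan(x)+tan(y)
Claim: tan(x+y) = tan(x)+tan(y).
Test a specific point where both sides are defined: x = -π/3, y = π/6.
LHS = tan(x+y) ≈ -0.5774
RHS = tan(x)+tan(y) ≈ -1.1547
Since -0.5774 ≠ -1.1547, the equation fails at this point, so it cannot hold for all real values of x and y for which both sides are defined.
The correct formula is tan(x+y) = (tan(x) + tan(y))/(1 - tan(x)tan(y)).

Conclusion: No, this is NOT an identity.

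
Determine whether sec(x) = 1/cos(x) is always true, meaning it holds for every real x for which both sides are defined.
Yes, this is an identity.

Claim: sec(x) = 1/cos(x).
Reasoning: sec(x) is by definition the reciprocal of cos(x), wherever cos(x) ≠ 0.
So the two sides agree for every real x for which both sides are defined.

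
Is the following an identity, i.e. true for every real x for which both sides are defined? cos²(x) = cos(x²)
Claim: cos²(x) = cos(x²).
Test a specific point where both sides are defined: x = 3π/4.
LHS = cos²(x) ≈ 0.5000
RHS = cos(x²) ≈ 0.7442
Since 0.5000 ≠ 0.7442, the equation fails at this point, so it cannot hold for every real x for which both sides are defined.
cos²(x) means (cos x)², squaring the output; cos(x²) squares the input. These are different functions.

Conclusion: No, this is NOT an identity.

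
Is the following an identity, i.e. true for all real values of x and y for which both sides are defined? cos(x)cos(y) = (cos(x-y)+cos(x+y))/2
Yes, this is an identity.

Claim: cos(x)cos(y) = (cos(x-y)+cos(x+y))/2.
Reasoning: cos(x-y) = cos(x)cos(y) + sin(x)sin(y) and cos(x+y) = cos(x)cos(y) - sin(x)sin(y). Adding, cos(x-y) + cos(x+y) = 2cos(x)cos(y); divide by 2.
So the two sides agree for all real values of x and y for which both sides are defined.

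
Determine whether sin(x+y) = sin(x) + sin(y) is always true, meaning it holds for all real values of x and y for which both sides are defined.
Claim: sin(x+y) = sin(x) + sin(y).
Test a specific point where both sides are defined: x = -π/3, y = -π/4.
LHS = sin(x+y) ≈ -0.9659
RHS = sin(x) + sin(y) ≈ -1.5731
Since -0.9659 ≠ -1.5731, the equation fails at this point, so it cannot hold for all real values of x and y for which both sides are defined.
The correct expansion is sin(x+y) = sin(x)cos(y) + cos(x)sin(y); sine is not additive.

Conclusion: No, this is NOT an identity.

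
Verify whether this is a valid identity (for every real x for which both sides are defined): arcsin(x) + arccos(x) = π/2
Yes, this is an identity.

Claim: arcsin(x) + arccos(x) = π/2.
Reasoning: Both sides are defined for -1 ≤ x ≤ 1. Let θ = arcsin(x), so sin θ = x and θ ∈ [-π/2, π/2]. Then cos(π/2 - θ) = sin θ = x and π/2 - θ ∈ [0, π], which is exactly the range of arccos, so arccos(x) = π/2 - θ. Adding: arcsin(x) + arccos(x) = θ + (π/2 - θ) = π/2.
So the two sides agree for every real x for which both sides are defined.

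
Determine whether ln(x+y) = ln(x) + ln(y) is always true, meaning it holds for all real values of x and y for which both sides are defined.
Claim: ln(x+y) = ln(x) + ln(y).
Test a specific point where both sides are defined: x = 5, y = 1/2.
LHS = ln(x+y) ≈ 1.7047
RHS = ln(x) + ln(y) ≈ 0.9163
Since 1.7047 ≠ 0.9163, the equation fails at this point, so it cannot hold for all real values of x and y for which both sides are defined.
ln(x) + ln(y) = ln(xy), not ln(x+y).

Conclusion: No, this is NOT an identity.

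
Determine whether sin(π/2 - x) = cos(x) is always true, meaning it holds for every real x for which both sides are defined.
Yes, this is an identity.

Claim: sin(π/2 - x) = cos(x).
Reasoning: Use sin(u - v) = sin(u)cos(v) - cos(u)sin(v) with u = π/2, v = x: sin(π/2)cos(x) - cos(π/2)sin(x) = 1·cos(x) - 0·sin(x) = cos(x).
So the two sides agree for every real x for which both sides are defined.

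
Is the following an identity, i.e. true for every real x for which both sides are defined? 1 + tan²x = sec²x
Claim: 1 + tan²x = sec²x.
Reasoning: Start from sin²x + cos²x = 1 and divide every term by cos²x (allowed wherever tan x and sec x are defined): tan²x + 1 = 1/cos²x = sec²x.
So the two sides agree for every real x for which both sides are defined.

Conclusion: Yes, this is an identity.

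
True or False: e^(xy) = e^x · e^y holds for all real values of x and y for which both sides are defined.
Claim: e^(xy) = e^x · e^y.
Test a specific point where both sides are defined: x = 3/2, y = 4.
LHS = e^(xy) ≈ 403.4288
RHS = e^x · e^y ≈ 244.6919
Since 403.4288 ≠ 244.6919, the equation fails at this point, so it cannot hold for all real values of x and y for which both sides are defined.
e^x · e^y = e^(x+y), not e^(xy).

Conclusion: False.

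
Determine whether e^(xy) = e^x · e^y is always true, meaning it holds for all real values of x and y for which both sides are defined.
No, this is NOT an identity.

Claim: e^(xy) = e^x · e^y.
Test a specific point where both sides are defined: x = 2, y = 4.
LHS = e^(xy) ≈ 2980.9580
RHS = e^x · e^y ≈ 403.4288
Since 2980.9580 ≠ 403.4288, the equation fails at this point, so it cannot hold for all real values of x and y for which both sides are defined.
e^x · e^y = e^(x+y), not e^(xy).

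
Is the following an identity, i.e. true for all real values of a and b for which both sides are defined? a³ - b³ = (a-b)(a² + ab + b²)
Claim: a³ - b³ = (a-b)(a² + ab + b²).
Reasoning: Expand the right side: (a-b)(a² + ab + b²) = a³ + a²b + ab² - a²b - ab² - b³ = a³ - b³ (the middle terms cancel in pairs).
So the two sides agree for all real values of a and b for which both sides are defined.

Conclusion: Yes, this is an identity.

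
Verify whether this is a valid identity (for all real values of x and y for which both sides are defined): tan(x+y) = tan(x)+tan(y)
No, this is NOT an identity.

Claim: tan(x+y) = tan(x)+tan(y).
Test a specific point where both sides are defined: x = π/6, y = 2π/3.
LHS = tan(x+y) ≈ -0.5774
RHS = tan(x)+tan(y) ≈ -1.1547
Since -0.5774 ≠ -1.1547, the equation fails at this point, so it cannot hold for all real values of x and y for which both sides are defined.
The correct formula is tan(x+y) = (tan(x) + tan(y))/(1 - tan(x)tan(y)).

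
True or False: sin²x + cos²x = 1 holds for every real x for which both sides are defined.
True.

Claim: sin²x + cos²x = 1.
Reasoning: The point (cos x, sin x) lies on the unit circle X² + Y² = 1, so cos²x + sin²x = 1 for every real x.
So the two sides agree for every real x for which both sides are defined.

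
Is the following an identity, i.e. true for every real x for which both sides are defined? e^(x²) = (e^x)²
No, this is NOT an identity.

Claim: e^(x²) = (e^x)².
Test a specific point where both sides are defined: x = -2.
LHS = e^(x²) ≈ 54.5982
RHS = (e^x)² ≈ 0.0183
Since 54.5982 ≠ 0.0183, the equation fails at this point, so it cannot hold for every real x for which both sides are defined.
(e^x)² = e^(2x), and 2x ≠ x² in general.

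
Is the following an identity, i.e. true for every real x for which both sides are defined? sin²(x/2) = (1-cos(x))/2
Yes, this is an identity.

Claim: sin²(x/2) = (1-cos(x))/2.
Reasoning: Use cos(2θ) = 1 - 2sin²θ with θ = x/2: cos(x) = 1 - 2sin²(x/2). Solving for sin²(x/2) gives (1 - cos(x))/2.
So the two sides agree for every real x for which both sides are defined.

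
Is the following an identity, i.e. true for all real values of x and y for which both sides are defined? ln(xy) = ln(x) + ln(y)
Claim: ln(xy) = ln(x) + ln(y).
Reasoning: Both sides are simultaneously defined only when x, y > 0. Write x = e^p, y = e^q (p = ln x, q = ln y). Then xy = e^p · e^q = e^(p+q), so ln(xy) = p + q = ln(x) + ln(y).
So the two sides agree for all real values of x and y for which both sides are defined.

Conclusion: Yes, this is an identity.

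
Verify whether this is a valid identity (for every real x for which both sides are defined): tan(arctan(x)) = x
Yes, this is an identity.

Claim: tan(arctan(x)) = x.
Reasoning: For every real x, arctan(x) is by definition the angle in (-π/2, π/2) whose tangent equals x. Taking the tangent of that angle returns x.
So the two sides agree for every real x for which both sides are defined.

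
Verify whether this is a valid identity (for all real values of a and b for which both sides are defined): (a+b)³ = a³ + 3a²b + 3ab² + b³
Claim: (a+b)³ = a³ + 3a²b + 3ab² + b³.
Reasoning: (a+b)³ = (a+b)(a+b)² = (a+b)(a² + 2ab + b²) = a³ + 2a²b + ab² + a²b + 2ab² + b³ = a³ + 3a²b + 3ab² + b³.
So the two sides agree for all real values of a and b for which both sides are defined.

Conclusion: Yes, this is an identity.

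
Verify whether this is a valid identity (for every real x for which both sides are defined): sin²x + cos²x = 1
Yes, this is an identity.

Claim: sin²x + cos²x = 1.
Reasoning: The point (cos x, sin x) lies on the unit circle X² + Y² = 1, so cos²x + sin²x = 1 for every real x.
So the two sides agree for every real x for which both sides are defined.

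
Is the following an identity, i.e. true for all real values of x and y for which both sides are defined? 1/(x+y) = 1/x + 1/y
No, this is NOT an identity.

Claim: 1/(x+y) = 1/x + 1/y.
Test a specific point where both sides are defined: x = 1/2, y = 4.
LHS = 1/(x+y) ≈ 0.2222
RHS = 1/x + 1/y ≈ 2.2500
Since 0.2222 ≠ 2.2500, the equation fails at this point, so it cannot hold for all real values of x and y for which both sides are defined.
1/x + 1/y = (x+y)/(xy), which is not 1/(x+y).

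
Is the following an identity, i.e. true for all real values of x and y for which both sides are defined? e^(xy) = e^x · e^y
Claim: e^(xy) = e^x · e^y.
Test a specific point where both sides are defined: x = -3, y = 3/2.
LHS = e^(xy) ≈ 0.0111
RHS = e^x · e^y ≈ 0.2231
Since 0.0111 ≠ 0.2231, the equation fails at this point, so it cannot hold for all real values of x and y for which both sides are defined.
e^x · e^y = e^(x+y), not e^(xy).

Conclusion: No, this is NOT an identity.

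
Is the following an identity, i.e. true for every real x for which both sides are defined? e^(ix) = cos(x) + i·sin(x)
Yes, this is an identity.

Claim: e^(ix) = cos(x) + i·sin(x).
Reasoning: Euler's formula. Expand e^(ix) = Σ (ix)^k / k!. Since i² = -1, the even-k terms are Σ (-1)^m x^(2m)/(2m)! = cos(x) and the odd-k terms are i · Σ (-1)^m x^(2m+1)/(2m+1)! = i·sin(x).
So the two sides agree for every real x for which both sides are defined.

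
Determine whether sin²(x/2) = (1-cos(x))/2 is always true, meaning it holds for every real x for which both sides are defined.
Yes, this is an identity.

Claim: sin²(x/2) = (1-cos(x))/2.
Reasoning: Use cos(2θ) = 1 - 2sin²θ with θ = x/2: cos(x) = 1 - 2sin²(x/2). Solving for sin²(x/2) gives (1 - cos(x))/2.
So the two sides agree for every real x for which both sides are defined.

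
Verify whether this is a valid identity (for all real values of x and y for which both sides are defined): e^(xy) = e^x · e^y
Claim: e^(xy) = e^x · e^y.
Test a specific point where both sides are defined: x = 1, y = 3.
LHS = e^(xy) ≈ 20.0855
RHS = e^x · e^y ≈ 54.5982
Since 20.0855 ≠ 54.5982, the equation fails at this point, so it cannot hold for all real values of x and y for which both sides are defined.
e^x · e^y = e^(x+y), not e^(xy).

Conclusion: No, this is NOT an identity.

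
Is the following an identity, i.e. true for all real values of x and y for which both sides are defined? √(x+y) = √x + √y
Claim: √(x+y) = √x + √y.
Test a specific point where both sides are defined: x = 3/2, y = 3/2.
LHS = √(x+y) ≈ 1.7321
RHS = √x + √y ≈ 2.4495
Since 1.7321 ≠ 2.4495, the equation fails at this point, so it cannot hold for all real values of x and y for which both sides are defined.
Squaring the right side gives x + 2√(xy) + y, not x + y.

Conclusion: No, this is NOT an identity.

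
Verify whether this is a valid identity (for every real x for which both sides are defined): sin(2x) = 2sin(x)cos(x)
Claim: sin(2x) = 2sin(x)cos(x).
Reasoning: Put y = x in the addition formula sin(x+y) = sin(x)cos(y) + cos(x)sin(y): sin(2x) = sin(x)cos(x) + cos(x)sin(x) = 2sin(x)cos(x).
So the two sides agree for every real x for which both sides are defined.

Conclusion: Yes, this is an identity.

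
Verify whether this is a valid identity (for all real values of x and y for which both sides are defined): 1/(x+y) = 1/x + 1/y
Claim: 1/(x+y) = 1/x + 1/y.
Test a specific point where both sides are defined: x = 1, y = 4.
LHS = 1/(x+y) ≈ 0.2000
RHS = 1/x + 1/y ≈ 1.2500
Since 0.2000 ≠ 1.2500, the equation fails at this point, so it cannot hold for all real values of x and y for which both sides are defined.
1/x + 1/y = (x+y)/(xy), which is not 1/(x+y).

Conclusion: No, this is NOT an identity.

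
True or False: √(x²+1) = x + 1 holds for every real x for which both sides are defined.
Claim: √(x²+1) = x + 1.
Test a specific point where both sides are defined: x = 1.
LHS = √(x²+1) ≈ 1.4142
RHS = x + 1 ≈ 2.0000
Since 1.4142 ≠ 2.0000, the equation fails at this point, so it cannot hold for every real x for which both sides are defined.
(x+1)² = x² + 2x + 1 ≠ x² + 1 unless x = 0.

Conclusion: False.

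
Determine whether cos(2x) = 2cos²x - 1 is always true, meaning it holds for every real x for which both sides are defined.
Yes, this is an identity.

Claim: cos(2x) = 2cos²x - 1.
Reasoning: cos(2x) = cos²x - sin²x. Replace sin²x by 1 - cos²x: cos²x - (1 - cos²x) = 2cos²x - 1.
So the two sides agree for every real x for which both sides are defined.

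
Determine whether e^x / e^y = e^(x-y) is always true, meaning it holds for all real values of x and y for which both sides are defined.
Yes, this is an identity.

Claim: e^x / e^y = e^(x-y).
Reasoning: 1/e^y = e^(-y), so e^x / e^y = e^x · e^(-y) = e^(x + (-y)) = e^(x-y) by the product rule for exponents.
So the two sides agree for all real values of x and y for which both sides are defined.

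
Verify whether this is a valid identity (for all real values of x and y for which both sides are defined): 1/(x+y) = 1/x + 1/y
Claim: 1/(x+y) = 1/x + 1/y.
Test a specific point where both sides are defined: x = -2, y = -2.
LHS = 1/(x+y) ≈ -0.2500
RHS = 1/x + 1/y ≈ -1.0000
Since -0.2500 ≠ -1.0000, the equation fails at this point, so it cannot hold for all real values of x and y for which both sides are defined.
1/x + 1/y = (x+y)/(xy), which is not 1/(x+y).

Conclusion: No, this is NOT an identity.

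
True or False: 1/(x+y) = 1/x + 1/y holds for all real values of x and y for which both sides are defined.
False.

Claim: 1/(x+y) = 1/x + 1/y.
Test a specific point where both sides are defined: x = 4, y = -3.
LHS = 1/(x+y) ≈ 1.0000
RHS = 1/x + 1/y ≈ -0.0833
Since 1.0000 ≠ -0.0833, the equation fails at this point, so it cannot hold for all real values of x and y for which both sides are defined.
1/x + 1/y = (x+y)/(xy), which is not 1/(x+y).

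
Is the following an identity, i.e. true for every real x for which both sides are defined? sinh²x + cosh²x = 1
No, this is NOT an identity.

Claim: sinh²x + cosh²x = 1.
Test a specific point where both sides are defined: x = -1.
LHS = sinh²x + cosh²x ≈ 3.7622
RHS = 1 ≈ 1.0000
Since 3.7622 ≠ 1.0000, the equation fails at this point, so it cannot hold for every real x for which both sides are defined.
The correct hyperbolic identity is cosh²x - sinh²x = 1 (a difference); the sum sinh²x + cosh²x equals cosh(2x).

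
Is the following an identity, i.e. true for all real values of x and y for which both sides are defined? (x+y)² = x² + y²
Claim: (x+y)² = x² + y².
Test a specific point where both sides are defined: x = 4, y = 3.
LHS = (x+y)² ≈ 49.0000
RHS = x² + y² ≈ 25.0000
Since 49.0000 ≠ 25.0000, the equation fails at this point, so it cannot hold for all real values of x and y for which both sides are defined.
The correct expansion is (x+y)² = x² + 2xy + y²; the cross term 2xy is missing.

Conclusion: No, this is NOT an identity.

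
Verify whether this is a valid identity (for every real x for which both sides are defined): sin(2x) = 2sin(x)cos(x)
Claim: sin(2x) = 2sin(x)cos(x).
Reasoning: Put y = x in the addition formula sin(x+y) = sin(x)cos(y) + cos(x)sin(y): sin(2x) = sin(x)cos(x) + cos(x)sin(x) = 2sin(x)cos(x).
So the two sides agree for every real x for which both sides are defined.

Conclusion: Yes, this is an identity.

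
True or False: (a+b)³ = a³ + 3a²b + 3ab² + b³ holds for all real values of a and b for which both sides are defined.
Claim: (a+b)³ = a³ + 3a²b + 3ab² + b³.
Reasoning: (a+b)³ = (a+b)(a+b)² = (a+b)(a² + 2ab + b²) = a³ + 2a²b + ab² + a²b + 2ab² + b³ = a³ + 3a²b + 3ab² + b³.
So the two sides agree for all real values of a and b for which both sides are defined.

Conclusion: True.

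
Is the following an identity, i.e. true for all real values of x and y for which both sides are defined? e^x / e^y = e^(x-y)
Yes, this is an identity.

Claim: e^x / e^y = e^(x-y).
Reasoning: 1/e^y = e^(-y), so e^x / e^y = e^x · e^(-y) = e^(x + (-y)) = e^(x-y) by the product rule for exponents.
So the two sides agree for all real values of x and y for which both sides are defined.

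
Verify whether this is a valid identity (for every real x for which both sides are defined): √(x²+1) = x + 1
No, this is NOT an identity.

Claim: √(x²+1) = x + 1.
Test a specific point where both sides are defined: x = 3.
LHS = √(x²+1) ≈ 3.1623
RHS = x + 1 ≈ 4.0000
Since 3.1623 ≠ 4.0000, the equation fails at this point, so it cannot hold for every real x for which both sides are defined.
(x+1)² = x² + 2x + 1 ≠ x² + 1 unless x = 0.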